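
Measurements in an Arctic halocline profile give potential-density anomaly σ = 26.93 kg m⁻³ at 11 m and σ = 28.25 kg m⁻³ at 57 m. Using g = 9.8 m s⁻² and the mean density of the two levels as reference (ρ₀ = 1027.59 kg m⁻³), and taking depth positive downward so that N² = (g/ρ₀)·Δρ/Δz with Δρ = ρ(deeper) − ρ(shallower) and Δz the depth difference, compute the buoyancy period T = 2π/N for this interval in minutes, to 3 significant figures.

Δρ = 1028.25 − 1026.93 = 1.32 kg m⁻³ over Δz = 57 − 11 = 46 m.
N² = (9.8/1027.59) × (1.32/46) = 2.7367 × 10⁻⁴ s⁻².
N = √(2.7367 × 10⁻⁴) = 0.016543 rad s⁻¹, so T = 2π/N = 379.81 s = 6.3302 min ≈ 6.33 min.

6.33 min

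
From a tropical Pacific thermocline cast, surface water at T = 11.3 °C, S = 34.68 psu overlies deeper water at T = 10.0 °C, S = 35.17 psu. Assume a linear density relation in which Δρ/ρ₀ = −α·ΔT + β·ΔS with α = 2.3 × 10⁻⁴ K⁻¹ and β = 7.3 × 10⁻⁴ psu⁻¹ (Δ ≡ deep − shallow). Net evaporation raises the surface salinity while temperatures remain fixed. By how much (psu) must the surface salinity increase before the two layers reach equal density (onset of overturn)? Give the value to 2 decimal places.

0.90 psu

Neutral buoyancy requires −α(T_deep − T_surf) + β(S_deep − S_surf′) = 0.
S_surf′ = S_deep − (α/β)·ΔT = 35.17 − (2.3 × 10⁻⁴/7.3 × 10⁻⁴)·(-1.3) = 35.5796 psu.
Increase required: 35.5796 − 34.68 = 0.8996 psu.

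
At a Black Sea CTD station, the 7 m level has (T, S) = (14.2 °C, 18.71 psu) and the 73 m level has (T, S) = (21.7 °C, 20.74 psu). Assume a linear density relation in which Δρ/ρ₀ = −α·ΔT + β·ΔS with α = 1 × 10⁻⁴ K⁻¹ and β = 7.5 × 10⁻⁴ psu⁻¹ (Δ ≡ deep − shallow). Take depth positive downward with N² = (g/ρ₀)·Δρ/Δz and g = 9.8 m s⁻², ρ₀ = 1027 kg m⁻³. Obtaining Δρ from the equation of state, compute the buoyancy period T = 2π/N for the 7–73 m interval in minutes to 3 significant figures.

ΔT = +7.5 K, ΔS = +2.03 psu (deep − shallow).
Δρ/ρ₀ = −αΔT + βΔS = -7.50 × 10⁻⁴ + 1.5225 × 10⁻³ = 7.725 × 10⁻⁴, so Δρ ≈ 0.7934 kg m⁻³.
N² = (g/ρ₀)·Δρ/Δz = g·(Δρ/ρ₀)/Δz = 9.8 × 7.725 × 10⁻⁴ / 66 = 1.1470 × 10⁻⁴ s⁻².
N = √(1.1470 × 10⁻⁴) = 0.010710 rad s⁻¹ → T = 2π/N = 586.67 s = 9.7778 min ≈ 9.78 min.

9.78 min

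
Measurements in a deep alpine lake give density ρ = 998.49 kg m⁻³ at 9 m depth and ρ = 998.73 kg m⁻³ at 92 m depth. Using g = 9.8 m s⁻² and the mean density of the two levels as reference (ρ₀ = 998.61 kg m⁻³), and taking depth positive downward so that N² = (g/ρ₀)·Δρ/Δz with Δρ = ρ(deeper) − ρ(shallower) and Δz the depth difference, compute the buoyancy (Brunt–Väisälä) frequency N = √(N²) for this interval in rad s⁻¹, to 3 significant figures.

Δρ = 998.73 − 998.49 = 0.24 kg m⁻³ over Δz = 92 − 9 = 83 m.
N² = (9.8/998.61) × (0.24/83) = 2.8377 × 10⁻⁵ s⁻².
N = √(2.8377 × 10⁻⁵) = 5.3270 × 10⁻³ rad s⁻¹ ≈ 5.33 × 10⁻³ rad s⁻¹.

5.33 × 10⁻³ rad s⁻¹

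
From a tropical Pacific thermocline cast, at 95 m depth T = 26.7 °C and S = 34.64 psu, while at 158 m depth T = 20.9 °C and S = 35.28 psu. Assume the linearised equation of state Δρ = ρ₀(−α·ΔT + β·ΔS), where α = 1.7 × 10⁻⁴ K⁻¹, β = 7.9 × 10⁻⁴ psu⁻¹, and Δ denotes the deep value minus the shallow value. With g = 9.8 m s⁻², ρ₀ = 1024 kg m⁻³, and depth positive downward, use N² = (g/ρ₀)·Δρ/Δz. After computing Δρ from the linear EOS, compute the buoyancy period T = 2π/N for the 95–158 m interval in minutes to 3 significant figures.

6.87 min

ΔT = -5.8 K, ΔS = +0.64 psu (deep − shallow).
Δρ/ρ₀ = −αΔT + βΔS = 9.86 × 10⁻⁴ + 5.056 × 10⁻⁴ = 1.4916 × 10⁻³, so Δρ ≈ 1.527 kg m⁻³.
N² = (g/ρ₀)·Δρ/Δz = g·(Δρ/ρ₀)/Δz = 9.8 × 1.4916 × 10⁻³ / 63 = 2.3203 × 10⁻⁴ s⁻².
N = √(2.3203 × 10⁻⁴) = 0.015233 rad s⁻¹ → T = 2π/N = 412.47 s = 6.8745 min ≈ 6.87 min.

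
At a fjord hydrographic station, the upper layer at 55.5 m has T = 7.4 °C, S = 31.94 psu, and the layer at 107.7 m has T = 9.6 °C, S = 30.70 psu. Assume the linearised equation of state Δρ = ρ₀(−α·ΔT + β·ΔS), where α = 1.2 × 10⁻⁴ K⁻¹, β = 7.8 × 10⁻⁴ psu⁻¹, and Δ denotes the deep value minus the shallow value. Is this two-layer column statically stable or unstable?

unstable

ΔT = 9.6 − 7.4 = +2.2 K and ΔS = 30.70 − 31.94 = -1.24 psu (deep − shallow).
−αΔT = -2.64 × 10⁻⁴; βΔS = -9.672 × 10⁻⁴; sum Δρ/ρ₀ = -1.2312 × 10⁻³.
Δρ/ρ₀ < 0, so Δρ < 0: deeper water is lighter → statically unstable; the column would overturn.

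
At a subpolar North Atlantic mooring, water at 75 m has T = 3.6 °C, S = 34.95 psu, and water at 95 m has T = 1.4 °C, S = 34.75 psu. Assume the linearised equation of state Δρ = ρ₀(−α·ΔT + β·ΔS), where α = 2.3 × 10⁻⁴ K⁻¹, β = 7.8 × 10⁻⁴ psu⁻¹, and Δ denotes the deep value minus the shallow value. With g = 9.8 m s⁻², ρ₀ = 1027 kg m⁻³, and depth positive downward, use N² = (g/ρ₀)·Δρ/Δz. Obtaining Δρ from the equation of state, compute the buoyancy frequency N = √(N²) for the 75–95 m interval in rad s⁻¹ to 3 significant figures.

0.0131 rad s⁻¹

ΔT = -2.2 K, ΔS = -0.20 psu (deep − shallow).
Δρ/ρ₀ = −αΔT + βΔS = 5.06 × 10⁻⁴ − 1.56 × 10⁻⁴ = 3.50 × 10⁻⁴, so Δρ ≈ 0.3595 kg m⁻³.
N² = (g/ρ₀)·Δρ/Δz = g·(Δρ/ρ₀)/Δz = 9.8 × 3.50 × 10⁻⁴ / 20 = 1.7150 × 10⁻⁴ s⁻².
N = √(1.7150 × 10⁻⁴) = 0.013096 rad s⁻¹ ≈ 0.0131 rad s⁻¹.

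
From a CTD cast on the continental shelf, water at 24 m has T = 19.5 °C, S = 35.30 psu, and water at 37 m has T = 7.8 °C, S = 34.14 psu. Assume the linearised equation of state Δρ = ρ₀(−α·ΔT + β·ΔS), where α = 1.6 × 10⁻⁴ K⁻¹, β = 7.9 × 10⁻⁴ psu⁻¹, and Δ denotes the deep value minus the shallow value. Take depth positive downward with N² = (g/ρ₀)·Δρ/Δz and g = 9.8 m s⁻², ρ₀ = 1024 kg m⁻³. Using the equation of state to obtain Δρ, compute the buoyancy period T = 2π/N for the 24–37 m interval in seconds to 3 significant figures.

ΔT = -11.7 K, ΔS = -1.16 psu (deep − shallow).
Δρ/ρ₀ = −αΔT + βΔS = 1.872 × 10⁻³ − 9.164 × 10⁻⁴ = 9.556 × 10⁻⁴, so Δρ ≈ 0.9785 kg m⁻³.
N² = (g/ρ₀)·Δρ/Δz = g·(Δρ/ρ₀)/Δz = 9.8 × 9.556 × 10⁻⁴ / 13 = 7.2038 × 10⁻⁴ s⁻².
N = √(7.2038 × 10⁻⁴) = 0.026840 rad s⁻¹ → T = 2π/N = 234.10 s ≈ 234 s.

234 s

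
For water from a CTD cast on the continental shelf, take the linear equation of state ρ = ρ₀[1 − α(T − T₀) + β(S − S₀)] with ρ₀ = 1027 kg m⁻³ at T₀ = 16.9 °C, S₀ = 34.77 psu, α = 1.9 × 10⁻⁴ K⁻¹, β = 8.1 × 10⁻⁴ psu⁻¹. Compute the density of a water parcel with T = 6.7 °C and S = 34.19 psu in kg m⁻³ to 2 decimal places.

T − T₀ = -10.2 K, S − S₀ = -0.58 psu.
Bracket = 1 − α·(-10.2) + β·(-0.58) = 1 + (1.4682 × 10⁻³) = 1.0014682.
ρ = 1027 × 1.0014682 = 1028.51 kg m⁻³.

1028.51 kg m⁻³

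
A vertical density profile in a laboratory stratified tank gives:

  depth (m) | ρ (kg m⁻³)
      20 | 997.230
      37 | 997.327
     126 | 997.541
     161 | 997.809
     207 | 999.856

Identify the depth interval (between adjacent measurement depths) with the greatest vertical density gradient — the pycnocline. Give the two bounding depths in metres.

Compute the density gradient over each adjacent pair:
  20–37 m: Δρ/Δz = 0.097/17 = 5.7 × 10⁻³ kg m⁻⁴
  37–126 m: Δρ/Δz = 0.214/89 = 2.4 × 10⁻³ kg m⁻⁴
  126–161 m: Δρ/Δz = 0.268/35 = 7.7 × 10⁻³ kg m⁻⁴
  161–207 m: Δρ/Δz = 2.047/46 = 0.045 kg m⁻⁴
The largest gradient is in the 161–207 m interval — the pycnocline.

161–207 m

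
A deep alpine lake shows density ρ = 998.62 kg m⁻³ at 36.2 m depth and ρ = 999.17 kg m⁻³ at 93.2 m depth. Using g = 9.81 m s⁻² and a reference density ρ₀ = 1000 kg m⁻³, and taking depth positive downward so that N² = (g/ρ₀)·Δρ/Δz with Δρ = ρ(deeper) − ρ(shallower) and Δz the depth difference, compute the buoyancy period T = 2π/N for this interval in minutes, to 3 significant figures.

10.8 min

Δρ = 999.17 − 998.62 = 0.55 kg m⁻³ over Δz = 93.2 − 36.2 = 57 m.
N² = (9.81/1000) × (0.55/57) = 9.4658 × 10⁻⁵ s⁻².
N = √(9.4658 × 10⁻⁵) = 9.7292 × 10⁻³ rad s⁻¹, so T = 2π/N = 645.81 s = 10.763 min ≈ 10.8 min.
N² > 0, so the interval is statically stable.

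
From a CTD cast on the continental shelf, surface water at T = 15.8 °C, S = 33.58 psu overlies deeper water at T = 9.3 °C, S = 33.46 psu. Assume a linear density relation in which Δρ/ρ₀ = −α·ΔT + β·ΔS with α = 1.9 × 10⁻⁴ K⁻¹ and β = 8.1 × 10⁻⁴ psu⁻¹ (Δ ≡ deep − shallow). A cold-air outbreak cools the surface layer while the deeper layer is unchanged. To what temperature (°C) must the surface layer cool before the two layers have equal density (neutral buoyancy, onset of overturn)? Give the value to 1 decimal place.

Neutral buoyancy requires Δρ = 0, i.e. −α(T_deep − T_surf′) + β(S_deep − S_surf) = 0.
T_surf′ = T_deep − (β/α)·ΔS = 9.3 − (8.1 × 10⁻⁴/1.9 × 10⁻⁴)·(-0.12) = 9.812 °C.
Cooling required: 15.8 − (9.812) = 5.988 °C.

9.8 °C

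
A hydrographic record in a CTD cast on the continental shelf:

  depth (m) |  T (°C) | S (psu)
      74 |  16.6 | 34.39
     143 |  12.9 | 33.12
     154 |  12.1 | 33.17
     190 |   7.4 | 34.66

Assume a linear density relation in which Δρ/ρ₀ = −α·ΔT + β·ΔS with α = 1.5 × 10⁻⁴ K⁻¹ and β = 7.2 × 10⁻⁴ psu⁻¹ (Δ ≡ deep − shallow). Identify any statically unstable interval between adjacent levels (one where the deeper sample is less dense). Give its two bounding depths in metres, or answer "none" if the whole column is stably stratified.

74–143 m

Evaluate Δρ/ρ₀ = −αΔT + βΔS across each adjacent pair:
  74–143 m: −αΔT+βΔS = −(1.5 × 10⁻⁴)(-3.7)+(7.2 × 10⁻⁴)(-1.27) = -3.6 × 10⁻⁴ → UNSTABLE
  143–154 m: −αΔT+βΔS = −(1.5 × 10⁻⁴)(-0.8)+(7.2 × 10⁻⁴)(+0.05) = 1.6 × 10⁻⁴ → stable
  154–190 m: −αΔT+βΔS = −(1.5 × 10⁻⁴)(-4.7)+(7.2 × 10⁻⁴)(+1.49) = 1.8 × 10⁻³ → stable
The 74–143 m interval has Δρ < 0: lighter water underlies denser water.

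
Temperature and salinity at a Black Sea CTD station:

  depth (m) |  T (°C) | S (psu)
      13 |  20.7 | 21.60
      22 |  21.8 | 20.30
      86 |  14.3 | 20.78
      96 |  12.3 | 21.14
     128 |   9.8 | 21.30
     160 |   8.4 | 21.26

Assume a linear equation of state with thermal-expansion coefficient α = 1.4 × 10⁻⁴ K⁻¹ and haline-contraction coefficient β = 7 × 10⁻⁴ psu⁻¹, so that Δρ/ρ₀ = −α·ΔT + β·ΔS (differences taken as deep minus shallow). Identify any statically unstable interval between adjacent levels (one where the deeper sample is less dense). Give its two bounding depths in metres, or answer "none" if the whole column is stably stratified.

Evaluate Δρ/ρ₀ = −αΔT + βΔS across each adjacent pair:
  13–22 m: −αΔT+βΔS = −(1.4 × 10⁻⁴)(+1.1)+(7 × 10⁻⁴)(-1.30) = -1.1 × 10⁻³ → UNSTABLE
  22–86 m: −αΔT+βΔS = −(1.4 × 10⁻⁴)(-7.5)+(7 × 10⁻⁴)(+0.48) = 1.4 × 10⁻³ → stable
  86–96 m: −αΔT+βΔS = −(1.4 × 10⁻⁴)(-2.0)+(7 × 10⁻⁴)(+0.36) = 5.3 × 10⁻⁴ → stable
  96–128 m: −αΔT+βΔS = −(1.4 × 10⁻⁴)(-2.5)+(7 × 10⁻⁴)(+0.16) = 4.6 × 10⁻⁴ → stable
  128–160 m: −αΔT+βΔS = −(1.4 × 10⁻⁴)(-1.4)+(7 × 10⁻⁴)(-0.04) = 1.7 × 10⁻⁴ → stable
The 13–22 m interval has Δρ < 0: lighter water underlies denser water.

13–22 m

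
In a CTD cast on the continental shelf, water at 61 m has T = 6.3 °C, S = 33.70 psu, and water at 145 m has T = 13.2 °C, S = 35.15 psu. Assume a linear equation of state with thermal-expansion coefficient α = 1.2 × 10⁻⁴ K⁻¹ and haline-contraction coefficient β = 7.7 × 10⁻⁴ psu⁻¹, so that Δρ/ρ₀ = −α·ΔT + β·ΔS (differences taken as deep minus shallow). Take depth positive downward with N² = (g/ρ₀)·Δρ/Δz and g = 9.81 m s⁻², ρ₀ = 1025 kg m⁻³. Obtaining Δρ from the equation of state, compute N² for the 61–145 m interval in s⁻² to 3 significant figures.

ΔT = +6.9 K, ΔS = +1.45 psu (deep − shallow).
Δρ/ρ₀ = −αΔT + βΔS = -8.28 × 10⁻⁴ + 1.1165 × 10⁻³ = 2.885 × 10⁻⁴, so Δρ ≈ 0.2957 kg m⁻³.
N² = (g/ρ₀)·Δρ/Δz = g·(Δρ/ρ₀)/Δz = 9.81 × 2.885 × 10⁻⁴ / 84 = 3.3693 × 10⁻⁵ s⁻² ≈ 3.37 × 10⁻⁵ s⁻².

3.37 × 10⁻⁵ s⁻²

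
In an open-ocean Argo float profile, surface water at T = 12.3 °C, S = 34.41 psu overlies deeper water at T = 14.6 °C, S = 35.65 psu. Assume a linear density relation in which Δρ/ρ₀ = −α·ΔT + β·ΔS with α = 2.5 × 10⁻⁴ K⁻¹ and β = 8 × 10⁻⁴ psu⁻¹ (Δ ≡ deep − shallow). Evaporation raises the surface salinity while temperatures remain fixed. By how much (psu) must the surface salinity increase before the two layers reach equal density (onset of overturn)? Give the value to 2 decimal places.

Neutral buoyancy requires −α(T_deep − T_surf) + β(S_deep − S_surf′) = 0.
S_surf′ = S_deep − (α/β)·ΔT = 35.65 − (2.5 × 10⁻⁴/8 × 10⁻⁴)·(+2.3) = 34.9312 psu.
Increase required: 34.9312 − 34.41 = 0.5212 psu.

0.52 psu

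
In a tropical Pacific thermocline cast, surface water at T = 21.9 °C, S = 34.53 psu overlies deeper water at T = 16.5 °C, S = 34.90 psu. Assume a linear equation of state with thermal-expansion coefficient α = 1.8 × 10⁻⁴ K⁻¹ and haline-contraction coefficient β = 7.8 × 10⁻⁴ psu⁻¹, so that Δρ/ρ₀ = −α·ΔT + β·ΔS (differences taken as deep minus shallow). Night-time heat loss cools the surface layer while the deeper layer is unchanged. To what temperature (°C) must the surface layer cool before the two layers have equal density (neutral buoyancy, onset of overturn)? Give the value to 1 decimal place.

14.9 °C

Neutral buoyancy requires Δρ = 0, i.e. −α(T_deep − T_surf′) + β(S_deep − S_surf) = 0.
T_surf′ = T_deep − (β/α)·ΔS = 16.5 − (7.8 × 10⁻⁴/1.8 × 10⁻⁴)·(+0.37) = 14.897 °C.
Cooling required: 21.9 − (14.897) = 7.003 °C.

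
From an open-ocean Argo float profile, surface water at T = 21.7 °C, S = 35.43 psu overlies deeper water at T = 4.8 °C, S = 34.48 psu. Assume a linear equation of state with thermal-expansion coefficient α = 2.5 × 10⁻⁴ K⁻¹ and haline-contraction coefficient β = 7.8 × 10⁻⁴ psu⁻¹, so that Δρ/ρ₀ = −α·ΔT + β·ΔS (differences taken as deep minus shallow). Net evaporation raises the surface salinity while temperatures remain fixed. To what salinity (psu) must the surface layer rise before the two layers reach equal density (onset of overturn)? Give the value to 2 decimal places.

Neutral buoyancy requires −α(T_deep − T_surf) + β(S_deep − S_surf′) = 0.
S_surf′ = S_deep − (α/β)·ΔT = 34.48 − (2.5 × 10⁻⁴/7.8 × 10⁻⁴)·(-16.9) = 39.8967 psu.
Increase required: 39.8967 − 35.43 = 4.4667 psu.

39.90 psu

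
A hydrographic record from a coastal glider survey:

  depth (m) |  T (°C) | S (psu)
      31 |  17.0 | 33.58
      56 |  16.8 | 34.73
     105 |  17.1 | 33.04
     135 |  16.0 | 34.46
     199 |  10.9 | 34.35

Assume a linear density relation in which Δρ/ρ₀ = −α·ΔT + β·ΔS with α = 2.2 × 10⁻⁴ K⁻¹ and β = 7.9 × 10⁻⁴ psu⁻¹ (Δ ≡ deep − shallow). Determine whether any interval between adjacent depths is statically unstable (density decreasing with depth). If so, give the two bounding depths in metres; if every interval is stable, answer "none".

56–105 m

Evaluate Δρ/ρ₀ = −αΔT + βΔS across each adjacent pair:
  31–56 m: −αΔT+βΔS = −(2.2 × 10⁻⁴)(-0.2)+(7.9 × 10⁻⁴)(+1.15) = 9.5 × 10⁻⁴ → stable
  56–105 m: −αΔT+βΔS = −(2.2 × 10⁻⁴)(+0.3)+(7.9 × 10⁻⁴)(-1.69) = -1.4 × 10⁻³ → UNSTABLE
  105–135 m: −αΔT+βΔS = −(2.2 × 10⁻⁴)(-1.1)+(7.9 × 10⁻⁴)(+1.42) = 1.4 × 10⁻³ → stable
  135–199 m: −αΔT+βΔS = −(2.2 × 10⁻⁴)(-5.1)+(7.9 × 10⁻⁴)(-0.11) = 1.0 × 10⁻³ → stable
The 56–105 m interval has Δρ < 0: lighter water underlies denser water.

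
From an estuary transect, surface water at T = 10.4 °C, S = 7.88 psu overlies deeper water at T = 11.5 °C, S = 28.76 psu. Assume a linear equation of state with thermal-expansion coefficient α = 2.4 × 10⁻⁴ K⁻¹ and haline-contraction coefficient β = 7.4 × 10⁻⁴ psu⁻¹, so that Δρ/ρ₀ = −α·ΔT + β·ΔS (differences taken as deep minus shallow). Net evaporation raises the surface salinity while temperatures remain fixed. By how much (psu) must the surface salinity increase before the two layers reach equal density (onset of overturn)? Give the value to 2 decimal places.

Neutral buoyancy requires −α(T_deep − T_surf) + β(S_deep − S_surf′) = 0.
S_surf′ = S_deep − (α/β)·ΔT = 28.76 − (2.4 × 10⁻⁴/7.4 × 10⁻⁴)·(+1.1) = 28.4032 psu.
Increase required: 28.4032 − 7.88 = 20.5232 psu.

20.52 psu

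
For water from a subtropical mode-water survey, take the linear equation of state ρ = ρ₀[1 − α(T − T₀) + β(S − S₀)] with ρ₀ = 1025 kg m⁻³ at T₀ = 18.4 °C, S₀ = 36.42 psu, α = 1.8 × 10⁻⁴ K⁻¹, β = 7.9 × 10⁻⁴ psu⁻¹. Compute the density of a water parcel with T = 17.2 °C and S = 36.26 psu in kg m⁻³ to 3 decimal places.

T − T₀ = -1.2 K, S − S₀ = -0.16 psu.
Bracket = 1 − α·(-1.2) + β·(-0.16) = 1 + (8.96 × 10⁻⁵) = 1.0000896.
ρ = 1025 × 1.0000896 = 1025.092 kg m⁻³.

1025.092 kg m⁻³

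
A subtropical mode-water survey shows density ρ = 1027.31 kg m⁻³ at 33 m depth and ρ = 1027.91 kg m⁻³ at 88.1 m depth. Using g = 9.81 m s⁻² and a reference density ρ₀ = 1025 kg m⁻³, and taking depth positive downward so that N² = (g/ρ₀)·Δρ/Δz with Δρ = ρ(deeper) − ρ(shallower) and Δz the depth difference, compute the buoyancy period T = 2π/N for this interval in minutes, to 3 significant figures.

10.3 min

Δρ = 1027.91 − 1027.31 = 0.60 kg m⁻³ over Δz = 88.1 − 33 = 55.1 m.
N² = (9.81/1025) × (0.60/55.1) = 1.0422 × 10⁻⁴ s⁻².
N = √(1.0422 × 10⁻⁴) = 0.010209 rad s⁻¹, so T = 2π/N = 615.46 s = 10.258 min ≈ 10.3 min.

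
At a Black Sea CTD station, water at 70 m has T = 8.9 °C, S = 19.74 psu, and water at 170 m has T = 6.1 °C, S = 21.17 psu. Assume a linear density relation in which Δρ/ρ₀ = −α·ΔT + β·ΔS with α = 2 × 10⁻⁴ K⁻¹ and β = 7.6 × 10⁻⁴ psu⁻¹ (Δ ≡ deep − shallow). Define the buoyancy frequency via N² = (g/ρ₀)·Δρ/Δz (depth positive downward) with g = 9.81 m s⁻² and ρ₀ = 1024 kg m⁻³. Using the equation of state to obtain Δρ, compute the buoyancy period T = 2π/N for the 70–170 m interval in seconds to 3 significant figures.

494 s

ΔT = -2.8 K, ΔS = +1.43 psu (deep − shallow).
Δρ/ρ₀ = −αΔT + βΔS = 5.60 × 10⁻⁴ + 1.0868 × 10⁻³ = 1.6468 × 10⁻³, so Δρ ≈ 1.686 kg m⁻³.
N² = (g/ρ₀)·Δρ/Δz = g·(Δρ/ρ₀)/Δz = 9.81 × 1.6468 × 10⁻³ / 100 = 1.6155 × 10⁻⁴ s⁻².
N = √(1.6155 × 10⁻⁴) = 0.012710 rad s⁻¹ → T = 2π/N = 494.35 s ≈ 494 s.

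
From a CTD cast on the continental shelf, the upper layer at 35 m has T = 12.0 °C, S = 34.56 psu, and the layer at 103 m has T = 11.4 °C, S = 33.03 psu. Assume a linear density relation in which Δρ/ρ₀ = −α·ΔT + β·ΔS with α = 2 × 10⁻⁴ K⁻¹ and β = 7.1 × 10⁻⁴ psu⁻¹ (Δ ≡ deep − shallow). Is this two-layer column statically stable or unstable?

ΔT = 11.4 − 12.0 = -0.6 K and ΔS = 33.03 − 34.56 = -1.53 psu (deep − shallow).
−αΔT = 1.20 × 10⁻⁴; βΔS = -1.0863 × 10⁻³; sum Δρ/ρ₀ = -9.663 × 10⁻⁴.
Δρ/ρ₀ < 0, so Δρ < 0: deeper water is lighter → statically unstable; the column would overturn.

unstable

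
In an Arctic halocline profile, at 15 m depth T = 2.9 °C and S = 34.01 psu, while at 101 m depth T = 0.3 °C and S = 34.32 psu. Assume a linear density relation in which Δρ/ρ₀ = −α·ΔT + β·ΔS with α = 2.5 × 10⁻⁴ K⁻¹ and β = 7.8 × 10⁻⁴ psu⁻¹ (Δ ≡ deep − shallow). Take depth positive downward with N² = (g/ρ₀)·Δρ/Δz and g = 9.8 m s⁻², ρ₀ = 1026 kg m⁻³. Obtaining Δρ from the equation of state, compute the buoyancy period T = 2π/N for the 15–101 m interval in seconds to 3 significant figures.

ΔT = -2.6 K, ΔS = +0.31 psu (deep − shallow).
Δρ/ρ₀ = −αΔT + βΔS = 6.50 × 10⁻⁴ + 2.418 × 10⁻⁴ = 8.918 × 10⁻⁴, so Δρ ≈ 0.9150 kg m⁻³.
N² = (g/ρ₀)·Δρ/Δz = g·(Δρ/ρ₀)/Δz = 9.8 × 8.918 × 10⁻⁴ / 86 = 1.0162 × 10⁻⁴ s⁻².
N = √(1.0162 × 10⁻⁴) = 0.010081 rad s⁻¹ → T = 2π/N = 623.27 s ≈ 623 s.

623 s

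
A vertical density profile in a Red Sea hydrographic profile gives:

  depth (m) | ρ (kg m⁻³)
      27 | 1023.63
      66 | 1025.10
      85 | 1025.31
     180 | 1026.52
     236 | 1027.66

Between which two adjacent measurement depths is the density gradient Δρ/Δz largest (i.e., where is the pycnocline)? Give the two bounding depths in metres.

Compute the density gradient over each adjacent pair:
  27–66 m: Δρ/Δz = 1.47/39 = 0.038 kg m⁻⁴
  66–85 m: Δρ/Δz = 0.21/19 = 0.011 kg m⁻⁴
  85–180 m: Δρ/Δz = 1.21/95 = 0.013 kg m⁻⁴
  180–236 m: Δρ/Δz = 1.14/56 = 0.020 kg m⁻⁴
The largest gradient is in the 27–66 m interval — the pycnocline.

27–66 m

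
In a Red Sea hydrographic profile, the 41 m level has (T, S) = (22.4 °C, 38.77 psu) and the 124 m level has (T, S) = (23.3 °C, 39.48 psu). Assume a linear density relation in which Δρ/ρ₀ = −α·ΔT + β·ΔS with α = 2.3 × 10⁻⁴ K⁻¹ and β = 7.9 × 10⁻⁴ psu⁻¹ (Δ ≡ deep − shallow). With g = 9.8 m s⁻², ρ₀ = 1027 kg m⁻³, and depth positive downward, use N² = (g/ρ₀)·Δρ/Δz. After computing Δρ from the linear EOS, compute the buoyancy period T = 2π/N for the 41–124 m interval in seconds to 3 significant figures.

ΔT = +0.9 K, ΔS = +0.71 psu (deep − shallow).
Δρ/ρ₀ = −αΔT + βΔS = -2.07 × 10⁻⁴ + 5.609 × 10⁻⁴ = 3.539 × 10⁻⁴, so Δρ ≈ 0.3635 kg m⁻³.
N² = (g/ρ₀)·Δρ/Δz = g·(Δρ/ρ₀)/Δz = 9.8 × 3.539 × 10⁻⁴ / 83 = 4.1786 × 10⁻⁵ s⁻².
N = √(4.1786 × 10⁻⁵) = 6.4642 × 10⁻³ rad s⁻¹ → T = 2π/N = 972.00 s ≈ 972 s.

972 s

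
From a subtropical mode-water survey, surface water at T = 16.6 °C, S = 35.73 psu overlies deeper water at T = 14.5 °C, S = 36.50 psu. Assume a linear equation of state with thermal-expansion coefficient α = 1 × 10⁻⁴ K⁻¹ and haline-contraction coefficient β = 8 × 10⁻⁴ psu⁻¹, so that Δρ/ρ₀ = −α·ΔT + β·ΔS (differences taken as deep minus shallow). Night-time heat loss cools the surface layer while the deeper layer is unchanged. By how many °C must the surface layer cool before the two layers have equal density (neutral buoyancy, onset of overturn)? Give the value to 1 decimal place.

8.3 °C

Neutral buoyancy requires Δρ = 0, i.e. −α(T_deep − T_surf′) + β(S_deep − S_surf) = 0.
T_surf′ = T_deep − (β/α)·ΔS = 14.5 − (8 × 10⁻⁴/1 × 10⁻⁴)·(+0.77) = 8.340 °C.
Cooling required: 16.6 − (8.340) = 8.260 °C.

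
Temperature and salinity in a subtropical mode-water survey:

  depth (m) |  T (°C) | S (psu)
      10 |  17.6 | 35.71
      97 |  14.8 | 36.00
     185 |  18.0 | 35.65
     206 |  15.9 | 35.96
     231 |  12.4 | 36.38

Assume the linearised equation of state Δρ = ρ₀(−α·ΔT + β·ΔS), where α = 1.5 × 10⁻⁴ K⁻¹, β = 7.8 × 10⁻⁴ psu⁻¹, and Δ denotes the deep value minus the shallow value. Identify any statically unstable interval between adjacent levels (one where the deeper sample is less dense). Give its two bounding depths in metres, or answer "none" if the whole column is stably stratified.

97–185 m

Evaluate Δρ/ρ₀ = −αΔT + βΔS across each adjacent pair:
  10–97 m: −αΔT+βΔS = −(1.5 × 10⁻⁴)(-2.8)+(7.8 × 10⁻⁴)(+0.29) = 6.5 × 10⁻⁴ → stable
  97–185 m: −αΔT+βΔS = −(1.5 × 10⁻⁴)(+3.2)+(7.8 × 10⁻⁴)(-0.35) = -7.5 × 10⁻⁴ → UNSTABLE
  185–206 m: −αΔT+βΔS = −(1.5 × 10⁻⁴)(-2.1)+(7.8 × 10⁻⁴)(+0.31) = 5.6 × 10⁻⁴ → stable
  206–231 m: −αΔT+βΔS = −(1.5 × 10⁻⁴)(-3.5)+(7.8 × 10⁻⁴)(+0.42) = 8.5 × 10⁻⁴ → stable
The 97–185 m interval has Δρ < 0: lighter water underlies denser water.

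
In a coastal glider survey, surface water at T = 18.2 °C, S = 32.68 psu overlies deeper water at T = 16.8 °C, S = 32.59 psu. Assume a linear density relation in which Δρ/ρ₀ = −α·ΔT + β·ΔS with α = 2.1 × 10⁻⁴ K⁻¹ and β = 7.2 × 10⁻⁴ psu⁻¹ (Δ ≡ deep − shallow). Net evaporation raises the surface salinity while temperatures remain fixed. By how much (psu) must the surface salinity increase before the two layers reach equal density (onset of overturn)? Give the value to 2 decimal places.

0.32 psu

Neutral buoyancy requires −α(T_deep − T_surf) + β(S_deep − S_surf′) = 0.
S_surf′ = S_deep − (α/β)·ΔT = 32.59 − (2.1 × 10⁻⁴/7.2 × 10⁻⁴)·(-1.4) = 32.9983 psu.
Increase required: 32.9983 − 32.68 = 0.3183 psu.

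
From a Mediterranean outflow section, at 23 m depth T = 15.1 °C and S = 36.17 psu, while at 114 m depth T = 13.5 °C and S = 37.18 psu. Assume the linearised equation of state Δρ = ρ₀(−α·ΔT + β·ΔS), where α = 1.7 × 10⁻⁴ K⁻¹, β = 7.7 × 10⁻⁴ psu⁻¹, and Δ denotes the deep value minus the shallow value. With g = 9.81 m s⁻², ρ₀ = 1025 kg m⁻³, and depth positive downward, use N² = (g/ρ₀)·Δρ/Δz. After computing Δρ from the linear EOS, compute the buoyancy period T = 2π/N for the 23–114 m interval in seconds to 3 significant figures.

591 s

ΔT = -1.6 K, ΔS = +1.01 psu (deep − shallow).
Δρ/ρ₀ = −αΔT + βΔS = 2.72 × 10⁻⁴ + 7.777 × 10⁻⁴ = 1.0497 × 10⁻³, so Δρ ≈ 1.076 kg m⁻³.
N² = (g/ρ₀)·Δρ/Δz = g·(Δρ/ρ₀)/Δz = 9.81 × 1.0497 × 10⁻³ / 91 = 1.1316 × 10⁻⁴ s⁻².
N = √(1.1316 × 10⁻⁴) = 0.010638 rad s⁻¹ → T = 2π/N = 590.64 s ≈ 591 s.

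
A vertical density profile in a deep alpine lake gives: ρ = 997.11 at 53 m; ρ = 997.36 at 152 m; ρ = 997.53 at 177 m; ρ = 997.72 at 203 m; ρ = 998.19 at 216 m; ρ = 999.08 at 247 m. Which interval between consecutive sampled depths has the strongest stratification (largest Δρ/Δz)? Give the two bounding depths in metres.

Compute the density gradient over each adjacent pair:
  53–152 m: Δρ/Δz = 0.25/99 = 2.5 × 10⁻³ kg m⁻⁴
  152–177 m: Δρ/Δz = 0.17/25 = 6.8 × 10⁻³ kg m⁻⁴
  177–203 m: Δρ/Δz = 0.19/26 = 7.3 × 10⁻³ kg m⁻⁴
  203–216 m: Δρ/Δz = 0.47/13 = 0.036 kg m⁻⁴
  216–247 m: Δρ/Δz = 0.89/31 = 0.029 kg m⁻⁴
The largest gradient is in the 203–216 m interval — the pycnocline.

203–216 m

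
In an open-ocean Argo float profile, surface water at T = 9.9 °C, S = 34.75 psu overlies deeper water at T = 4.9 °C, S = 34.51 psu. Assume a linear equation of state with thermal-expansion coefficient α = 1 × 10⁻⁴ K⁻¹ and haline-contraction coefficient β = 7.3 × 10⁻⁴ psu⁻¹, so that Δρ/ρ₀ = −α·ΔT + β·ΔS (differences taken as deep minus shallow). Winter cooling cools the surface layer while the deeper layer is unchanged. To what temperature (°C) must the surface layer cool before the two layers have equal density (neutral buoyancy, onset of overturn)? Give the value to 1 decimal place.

6.7 °C

Neutral buoyancy requires Δρ = 0, i.e. −α(T_deep − T_surf′) + β(S_deep − S_surf) = 0.
T_surf′ = T_deep − (β/α)·ΔS = 4.9 − (7.3 × 10⁻⁴/1 × 10⁻⁴)·(-0.24) = 6.652 °C.
Cooling required: 9.9 − (6.652) = 3.248 °C.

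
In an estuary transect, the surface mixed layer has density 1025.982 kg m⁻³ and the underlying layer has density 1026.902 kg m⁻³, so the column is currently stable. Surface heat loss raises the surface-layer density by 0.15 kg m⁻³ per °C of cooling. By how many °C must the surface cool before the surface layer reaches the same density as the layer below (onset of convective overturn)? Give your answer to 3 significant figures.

Density deficit of the surface layer: 1026.902 − 1025.982 = 0.92 kg m⁻³.
Required change = 0.92 / 0.15 = 6.13 °C.

6.13 °C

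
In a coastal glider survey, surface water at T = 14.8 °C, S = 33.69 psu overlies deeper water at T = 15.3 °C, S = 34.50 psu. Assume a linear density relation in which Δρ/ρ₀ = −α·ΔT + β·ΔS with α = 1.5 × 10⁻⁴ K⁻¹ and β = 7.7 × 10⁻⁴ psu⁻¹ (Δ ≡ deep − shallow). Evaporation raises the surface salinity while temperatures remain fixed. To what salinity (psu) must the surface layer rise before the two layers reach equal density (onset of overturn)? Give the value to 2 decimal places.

Neutral buoyancy requires −α(T_deep − T_surf) + β(S_deep − S_surf′) = 0.
S_surf′ = S_deep − (α/β)·ΔT = 34.50 − (1.5 × 10⁻⁴/7.7 × 10⁻⁴)·(+0.5) = 34.4026 psu.
Increase required: 34.4026 − 33.69 = 0.7126 psu.

34.40 psu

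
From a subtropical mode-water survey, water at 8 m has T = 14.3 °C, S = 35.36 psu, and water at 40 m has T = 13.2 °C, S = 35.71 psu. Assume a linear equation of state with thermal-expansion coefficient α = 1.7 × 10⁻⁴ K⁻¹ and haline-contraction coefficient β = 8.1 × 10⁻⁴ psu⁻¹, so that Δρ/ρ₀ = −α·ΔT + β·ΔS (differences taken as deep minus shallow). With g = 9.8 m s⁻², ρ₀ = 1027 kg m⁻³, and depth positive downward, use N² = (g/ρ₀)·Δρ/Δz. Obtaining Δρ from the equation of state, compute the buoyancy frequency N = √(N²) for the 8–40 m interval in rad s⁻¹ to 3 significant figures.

0.0120 rad s⁻¹

ΔT = -1.1 K, ΔS = +0.35 psu (deep − shallow).
Δρ/ρ₀ = −αΔT + βΔS = 1.87 × 10⁻⁴ + 2.835 × 10⁻⁴ = 4.705 × 10⁻⁴, so Δρ ≈ 0.4832 kg m⁻³.
N² = (g/ρ₀)·Δρ/Δz = g·(Δρ/ρ₀)/Δz = 9.8 × 4.705 × 10⁻⁴ / 32 = 1.4409 × 10⁻⁴ s⁻².
N = √(1.4409 × 10⁻⁴) = 0.012004 rad s⁻¹ ≈ 0.0120 rad s⁻¹.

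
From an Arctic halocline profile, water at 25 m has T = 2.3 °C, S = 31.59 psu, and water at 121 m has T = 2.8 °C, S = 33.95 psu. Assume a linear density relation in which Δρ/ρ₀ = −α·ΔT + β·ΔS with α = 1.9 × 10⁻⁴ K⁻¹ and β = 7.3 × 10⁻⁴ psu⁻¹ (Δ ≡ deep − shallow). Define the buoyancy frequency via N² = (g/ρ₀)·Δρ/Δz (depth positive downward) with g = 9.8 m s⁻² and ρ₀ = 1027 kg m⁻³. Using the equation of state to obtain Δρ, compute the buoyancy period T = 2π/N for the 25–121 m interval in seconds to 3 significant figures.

487 s

ΔT = +0.5 K, ΔS = +2.36 psu (deep − shallow).
Δρ/ρ₀ = −αΔT + βΔS = -9.50 × 10⁻⁵ + 1.7228 × 10⁻³ = 1.6278 × 10⁻³, so Δρ ≈ 1.672 kg m⁻³.
N² = (g/ρ₀)·Δρ/Δz = g·(Δρ/ρ₀)/Δz = 9.8 × 1.6278 × 10⁻³ / 96 = 1.6617 × 10⁻⁴ s⁻².
N = √(1.6617 × 10⁻⁴) = 0.012891 rad s⁻¹ → T = 2π/N = 487.41 s ≈ 487 s.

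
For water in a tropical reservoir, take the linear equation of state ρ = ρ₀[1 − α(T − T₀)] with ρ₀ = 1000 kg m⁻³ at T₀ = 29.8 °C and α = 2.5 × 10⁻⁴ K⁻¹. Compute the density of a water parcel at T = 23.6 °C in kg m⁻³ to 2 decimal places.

T − T₀ = -6.2 K.
Bracket = 1 − α·(-6.2) = 1 + (1.55 × 10⁻³) = 1.0015500.
ρ = 1000 × 1.0015500 = 1001.55 kg m⁻³.

1001.55 kg m⁻³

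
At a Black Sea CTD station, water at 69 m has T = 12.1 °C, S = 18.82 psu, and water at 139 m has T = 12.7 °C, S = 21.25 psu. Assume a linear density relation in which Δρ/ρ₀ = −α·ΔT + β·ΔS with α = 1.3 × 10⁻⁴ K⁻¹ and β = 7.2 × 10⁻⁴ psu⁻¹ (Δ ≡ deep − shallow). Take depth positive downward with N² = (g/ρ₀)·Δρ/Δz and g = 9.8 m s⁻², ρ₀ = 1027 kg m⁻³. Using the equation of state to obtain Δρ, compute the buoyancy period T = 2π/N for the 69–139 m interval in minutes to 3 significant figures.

6.85 min

ΔT = +0.6 K, ΔS = +2.43 psu (deep − shallow).
Δρ/ρ₀ = −αΔT + βΔS = -7.80 × 10⁻⁵ + 1.7496 × 10⁻³ = 1.6716 × 10⁻³, so Δρ ≈ 1.717 kg m⁻³.
N² = (g/ρ₀)·Δρ/Δz = g·(Δρ/ρ₀)/Δz = 9.8 × 1.6716 × 10⁻³ / 70 = 2.3402 × 10⁻⁴ s⁻².
N = √(2.3402 × 10⁻⁴) = 0.015298 rad s⁻¹ → T = 2π/N = 410.72 s = 6.8453 min ≈ 6.85 min.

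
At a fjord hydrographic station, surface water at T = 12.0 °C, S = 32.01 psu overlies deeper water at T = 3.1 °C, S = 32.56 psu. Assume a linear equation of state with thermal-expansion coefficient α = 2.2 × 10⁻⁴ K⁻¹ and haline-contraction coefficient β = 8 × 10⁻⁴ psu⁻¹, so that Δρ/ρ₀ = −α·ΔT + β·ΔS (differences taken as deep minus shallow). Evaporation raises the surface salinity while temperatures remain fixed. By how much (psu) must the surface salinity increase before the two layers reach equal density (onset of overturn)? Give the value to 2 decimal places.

Neutral buoyancy requires −α(T_deep − T_surf) + β(S_deep − S_surf′) = 0.
S_surf′ = S_deep − (α/β)·ΔT = 32.56 − (2.2 × 10⁻⁴/8 × 10⁻⁴)·(-8.9) = 35.0075 psu.
Increase required: 35.0075 − 32.01 = 2.9975 psu.

3.00 psu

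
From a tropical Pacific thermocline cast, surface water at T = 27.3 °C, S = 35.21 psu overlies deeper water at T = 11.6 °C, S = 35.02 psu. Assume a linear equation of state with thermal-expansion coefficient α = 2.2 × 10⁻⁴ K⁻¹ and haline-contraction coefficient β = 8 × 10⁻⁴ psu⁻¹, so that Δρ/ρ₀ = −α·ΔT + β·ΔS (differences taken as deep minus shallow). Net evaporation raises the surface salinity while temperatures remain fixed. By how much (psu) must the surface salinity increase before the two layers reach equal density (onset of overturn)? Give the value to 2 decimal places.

4.13 psu

Neutral buoyancy requires −α(T_deep − T_surf) + β(S_deep − S_surf′) = 0.
S_surf′ = S_deep − (α/β)·ΔT = 35.02 − (2.2 × 10⁻⁴/8 × 10⁻⁴)·(-15.7) = 39.3375 psu.
Increase required: 39.3375 − 35.21 = 4.1275 psu.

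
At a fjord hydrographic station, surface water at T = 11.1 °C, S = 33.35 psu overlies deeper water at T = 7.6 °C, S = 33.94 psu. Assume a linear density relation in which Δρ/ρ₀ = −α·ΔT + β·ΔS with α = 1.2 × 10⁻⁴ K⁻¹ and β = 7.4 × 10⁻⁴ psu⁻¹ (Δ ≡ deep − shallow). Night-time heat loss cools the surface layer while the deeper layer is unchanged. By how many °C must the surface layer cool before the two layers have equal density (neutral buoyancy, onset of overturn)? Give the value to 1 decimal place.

Neutral buoyancy requires Δρ = 0, i.e. −α(T_deep − T_surf′) + β(S_deep − S_surf) = 0.
T_surf′ = T_deep − (β/α)·ΔS = 7.6 − (7.4 × 10⁻⁴/1.2 × 10⁻⁴)·(+0.59) = 3.962 °C.
Cooling required: 11.1 − (3.962) = 7.138 °C.

7.1 °C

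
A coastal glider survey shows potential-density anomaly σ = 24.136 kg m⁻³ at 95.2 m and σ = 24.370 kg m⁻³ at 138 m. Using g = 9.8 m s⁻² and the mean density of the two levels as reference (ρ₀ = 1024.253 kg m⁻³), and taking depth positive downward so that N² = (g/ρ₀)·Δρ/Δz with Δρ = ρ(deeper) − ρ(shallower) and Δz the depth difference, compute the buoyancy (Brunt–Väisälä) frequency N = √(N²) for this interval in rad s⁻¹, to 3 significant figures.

7.23 × 10⁻³ rad s⁻¹

Δρ = 1024.370 − 1024.136 = 0.234 kg m⁻³ over Δz = 138 − 95.2 = 42.8 m.
N² = (9.8/1024.253) × (0.234/42.8) = 5.2311 × 10⁻⁵ s⁻².
N = √(5.2311 × 10⁻⁵) = 7.2326 × 10⁻³ rad s⁻¹ ≈ 7.23 × 10⁻³ rad s⁻¹.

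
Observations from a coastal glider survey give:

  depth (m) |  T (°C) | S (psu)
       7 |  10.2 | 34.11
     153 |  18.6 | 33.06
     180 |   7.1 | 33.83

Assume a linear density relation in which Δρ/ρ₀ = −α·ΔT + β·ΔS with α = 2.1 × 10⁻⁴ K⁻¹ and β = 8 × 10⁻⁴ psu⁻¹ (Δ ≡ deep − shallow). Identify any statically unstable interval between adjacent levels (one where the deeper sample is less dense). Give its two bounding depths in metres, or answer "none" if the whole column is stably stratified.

7–153 m

Evaluate Δρ/ρ₀ = −αΔT + βΔS across each adjacent pair:
  7–153 m: −αΔT+βΔS = −(2.1 × 10⁻⁴)(+8.4)+(8 × 10⁻⁴)(-1.05) = -2.6 × 10⁻³ → UNSTABLE
  153–180 m: −αΔT+βΔS = −(2.1 × 10⁻⁴)(-11.5)+(8 × 10⁻⁴)(+0.77) = 3.0 × 10⁻³ → stable
The 7–153 m interval has Δρ < 0: lighter water underlies denser water.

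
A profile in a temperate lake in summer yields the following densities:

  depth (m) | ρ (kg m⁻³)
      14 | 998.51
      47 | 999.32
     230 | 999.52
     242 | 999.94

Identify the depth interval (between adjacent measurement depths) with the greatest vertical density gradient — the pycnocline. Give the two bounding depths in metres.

230–242 m

Compute the density gradient over each adjacent pair:
  14–47 m: Δρ/Δz = 0.81/33 = 0.025 kg m⁻⁴
  47–230 m: Δρ/Δz = 0.20/183 = 1.1 × 10⁻³ kg m⁻⁴
  230–242 m: Δρ/Δz = 0.42/12 = 0.035 kg m⁻⁴
The largest gradient is in the 230–242 m interval — the pycnocline.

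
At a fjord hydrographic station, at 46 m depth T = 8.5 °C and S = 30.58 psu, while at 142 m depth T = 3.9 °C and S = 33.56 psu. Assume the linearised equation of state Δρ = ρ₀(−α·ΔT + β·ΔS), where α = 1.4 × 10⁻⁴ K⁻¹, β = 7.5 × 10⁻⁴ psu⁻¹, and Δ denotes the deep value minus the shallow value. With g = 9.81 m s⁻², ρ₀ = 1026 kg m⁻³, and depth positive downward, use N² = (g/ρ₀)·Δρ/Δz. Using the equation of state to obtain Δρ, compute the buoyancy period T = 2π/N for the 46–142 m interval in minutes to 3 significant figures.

ΔT = -4.6 K, ΔS = +2.98 psu (deep − shallow).
Δρ/ρ₀ = −αΔT + βΔS = 6.44 × 10⁻⁴ + 2.235 × 10⁻³ = 2.879 × 10⁻³, so Δρ ≈ 2.954 kg m⁻³.
N² = (g/ρ₀)·Δρ/Δz = g·(Δρ/ρ₀)/Δz = 9.81 × 2.879 × 10⁻³ / 96 = 2.9420 × 10⁻⁴ s⁻².
N = √(2.9420 × 10⁻⁴) = 0.017152 rad s⁻¹ → T = 2π/N = 366.32 s = 6.1053 min ≈ 6.11 min.

6.11 min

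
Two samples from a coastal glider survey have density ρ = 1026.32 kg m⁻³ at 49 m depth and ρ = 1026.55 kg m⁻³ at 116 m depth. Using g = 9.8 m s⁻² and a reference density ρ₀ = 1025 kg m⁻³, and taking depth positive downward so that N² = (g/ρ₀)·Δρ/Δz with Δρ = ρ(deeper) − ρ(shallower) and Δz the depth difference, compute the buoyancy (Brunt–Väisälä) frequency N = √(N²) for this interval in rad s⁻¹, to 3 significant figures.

5.73 × 10⁻³ rad s⁻¹

Δρ = 1026.55 − 1026.32 = 0.23 kg m⁻³ over Δz = 116 − 49 = 67 m.
N² = (9.8/1025) × (0.23/67) = 3.2821 × 10⁻⁵ s⁻².
N = √(3.2821 × 10⁻⁵) = 5.7290 × 10⁻³ rad s⁻¹ ≈ 5.73 × 10⁻³ rad s⁻¹.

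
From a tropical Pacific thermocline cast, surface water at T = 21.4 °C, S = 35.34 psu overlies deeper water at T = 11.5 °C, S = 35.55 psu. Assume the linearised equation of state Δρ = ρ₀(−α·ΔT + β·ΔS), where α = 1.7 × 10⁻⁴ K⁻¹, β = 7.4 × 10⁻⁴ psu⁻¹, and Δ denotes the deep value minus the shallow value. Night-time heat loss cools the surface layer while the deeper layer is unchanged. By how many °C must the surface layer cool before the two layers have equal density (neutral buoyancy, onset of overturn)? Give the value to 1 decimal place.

10.8 °C

Neutral buoyancy requires Δρ = 0, i.e. −α(T_deep − T_surf′) + β(S_deep − S_surf) = 0.
T_surf′ = T_deep − (β/α)·ΔS = 11.5 − (7.4 × 10⁻⁴/1.7 × 10⁻⁴)·(+0.21) = 10.586 °C.
Cooling required: 21.4 − (10.586) = 10.814 °C.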